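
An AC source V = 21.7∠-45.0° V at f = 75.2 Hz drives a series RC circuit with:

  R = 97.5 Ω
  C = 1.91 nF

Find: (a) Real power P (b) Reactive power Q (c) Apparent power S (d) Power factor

Step 1 — Angular frequency: ω = 2π·f = 2π·75.2 = 472.5 rad/s.
Step 2 — Component impedances:
  R: Z = R = 97.5 Ω
  C: Z = 1/(jωC) = -j/(ω·C) = 0 - j1.108e+06 Ω
Step 3 — Series combination: Z_total = R + C = 97.5 - j1.108e+06 Ω = 1.108e+06∠-90.0° Ω.
Step 4 — Source phasor: V = 21.7∠-45.0° V = 15.34 - j15.34 V.
Step 5 — Current: I = V / Z = 1.385e-05 + j1.385e-05 A = 1.958e-05∠45.0° A.
Step 6 — Complex power: S = V·I* = 3.739e-08 - j0.000425 VA.
Step 7 — Real power: P = Re(S) = 3.739e-08 W.
Step 8 — Reactive power: Q = Im(S) = -0.000425 VAR.
Step 9 — Apparent power: |S| = 0.000425 VA.
Step 10 — Power factor: PF = P/|S| = 8.799e-05 (leading).

(a) P = 3.739e-08 W  (b) Q = -0.000425 VAR  (c) S = 0.000425 VA  (d) PF = 8.799e-05 (leading)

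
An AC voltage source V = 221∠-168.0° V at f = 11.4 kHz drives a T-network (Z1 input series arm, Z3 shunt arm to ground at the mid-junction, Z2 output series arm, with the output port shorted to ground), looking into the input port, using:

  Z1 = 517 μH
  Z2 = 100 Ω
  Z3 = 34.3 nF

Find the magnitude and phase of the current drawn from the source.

Step 1 — Angular frequency: ω = 2π·f = 2π·1.14e+04 = 7.163e+04 rad/s.
Step 2 — Component impedances:
  Z1: Z = jωL = j·7.163e+04·0.000517 = 0 + j37.03 Ω
  Z2: Z = R = 100 Ω
  Z3: Z = 1/(jωC) = -j/(ω·C) = 0 - j407 Ω
Step 3 — With the output port shorted to ground, the output series arm Z2 runs from the junction to ground; the shunt arm Z3 also runs from the junction to ground. They appear in parallel: Z3 || Z2 = 94.31 - j23.17 Ω.
Step 4 — Series with input arm Z1: Z_in = Z1 + (Z3 || Z2) = 94.31 + j13.86 Ω = 95.32∠8.4° Ω.
Step 5 — Source phasor: V = 221∠-168.0° V = -216.2 - j45.95 V.
Step 6 — Ohm's law: I = V / Z_total = (-216.2 - j45.95) / (94.31 + j13.86) = -2.314 - j0.1471 A.
Step 7 — Convert to polar: |I| = 2.318 A, ∠I = -176.4°.

I = 2.318∠-176.4° A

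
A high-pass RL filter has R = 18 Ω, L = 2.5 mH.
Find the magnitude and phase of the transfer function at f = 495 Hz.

Step 1 — Angular frequency: ω = 2π·495 = 3110 rad/s.
Step 2 — Transfer function: H(jω) = jωL/(R + jωL).
Step 3 — Numerator jωL = j·7.775; denominator R + jωL = 18 + j7.775.
Step 4 — H = 0.1573 + j0.364.
Step 5 — Magnitude: |H| = 0.3966 (-8.0 dB); phase: φ = 66.6°.

|H| = 0.3966 (-8.0 dB), φ = 66.6°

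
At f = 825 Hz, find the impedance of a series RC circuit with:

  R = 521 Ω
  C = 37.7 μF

Step 1 — Angular frequency: ω = 2π·f = 2π·825 = 5184 rad/s.
Step 2 — Component impedances:
  R: Z = R = 521 Ω
  C: Z = 1/(jωC) = -j/(ω·C) = 0 - j5.117 Ω
Step 3 — Series combination: Z_total = R + C = 521 - j5.117 Ω = 521∠-0.6° Ω.

Z = 521 - j5.117 Ω = 521∠-0.6° Ω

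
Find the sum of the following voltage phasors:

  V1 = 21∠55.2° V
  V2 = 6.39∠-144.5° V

Step 1 — Convert each phasor to rectangular form:
  V1 = 21·(cos(55.2°) + j·sin(55.2°)) = 11.98 + j17.24 V
  V2 = 6.39·(cos(-144.5°) + j·sin(-144.5°)) = -5.202 - j3.711 V
Step 2 — Sum components: V_total = 6.783 + j13.53 V.
Step 3 — Convert to polar: |V_total| = 15.14 V, ∠V_total = 63.4°.

V_total = 15.14∠63.4° V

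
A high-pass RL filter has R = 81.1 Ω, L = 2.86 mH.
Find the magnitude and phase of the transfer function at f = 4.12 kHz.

Step 1 — Angular frequency: ω = 2π·4120 = 2.589e+04 rad/s.
Step 2 — Transfer function: H(jω) = jωL/(R + jωL).
Step 3 — Numerator jωL = j·74.04; denominator R + jωL = 81.1 + j74.04.
Step 4 — H = 0.4546 + j0.4979.
Step 5 — Magnitude: |H| = 0.6742 (-3.4 dB); phase: φ = 47.6°.

|H| = 0.6742 (-3.4 dB), φ = 47.6°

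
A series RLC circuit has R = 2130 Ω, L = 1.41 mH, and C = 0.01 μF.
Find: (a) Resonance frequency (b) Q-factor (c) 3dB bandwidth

Step 1 — Resonance: ω₀ = 1/√(LC) = 1/√(0.00141·1e-08) = 2.663e+05 rad/s.
Step 2 — f₀ = ω₀/(2π) = 4.238e+04 Hz.
Step 3 — Series Q: Q = ω₀L/R = 2.663e+05·0.00141/2130 = 0.1763.
Step 4 — Bandwidth: Δω = ω₀/Q = 1.511e+06 rad/s; BW = Δω/(2π) = 2.404e+05 Hz.

(a) f₀ = 4.238e+04 Hz  (b) Q = 0.1763  (c) BW = 2.404e+05 Hz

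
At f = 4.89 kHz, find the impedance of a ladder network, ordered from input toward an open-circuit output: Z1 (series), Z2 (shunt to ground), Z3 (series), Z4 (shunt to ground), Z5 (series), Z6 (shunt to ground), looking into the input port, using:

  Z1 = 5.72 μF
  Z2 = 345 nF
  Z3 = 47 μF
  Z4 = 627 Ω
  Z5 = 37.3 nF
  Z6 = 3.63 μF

Step 1 — Angular frequency: ω = 2π·f = 2π·4890 = 3.072e+04 rad/s.
Step 2 — Component impedances:
  Z1: Z = 1/(jωC) = -j/(ω·C) = 0 - j5.69 Ω
  Z2: Z = 1/(jωC) = -j/(ω·C) = 0 - j94.34 Ω
  Z3: Z = 1/(jωC) = -j/(ω·C) = 0 - j0.6925 Ω
  Z4: Z = R = 627 Ω
  Z5: Z = 1/(jωC) = -j/(ω·C) = 0 - j872.6 Ω
  Z6: Z = 1/(jωC) = -j/(ω·C) = 0 - j8.966 Ω
Step 3 — Ladder network (open output): work backward from the far end, alternating series and parallel combinations. Z_in = 11.35 - j89.36 Ω = 90.08∠-82.8° Ω.

Z = 11.35 - j89.36 Ω = 90.08∠-82.8° Ω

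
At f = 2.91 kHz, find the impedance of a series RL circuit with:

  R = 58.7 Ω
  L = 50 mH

Step 1 — Angular frequency: ω = 2π·f = 2π·2910 = 1.828e+04 rad/s.
Step 2 — Component impedances:
  R: Z = R = 58.7 Ω
  L: Z = jωL = j·1.828e+04·0.05 = 0 + j914.2 Ω
Step 3 — Series combination: Z_total = R + L = 58.7 + j914.2 Ω = 916.1∠86.3° Ω.

Z = 58.7 + j914.2 Ω = 916.1∠86.3° Ω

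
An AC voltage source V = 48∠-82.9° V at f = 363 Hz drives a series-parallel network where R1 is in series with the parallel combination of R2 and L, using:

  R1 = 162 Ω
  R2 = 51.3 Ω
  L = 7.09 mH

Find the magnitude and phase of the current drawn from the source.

Step 1 — Angular frequency: ω = 2π·f = 2π·363 = 2281 rad/s.
Step 2 — Component impedances:
  R1: Z = R = 162 Ω
  R2: Z = R = 51.3 Ω
  L: Z = jωL = j·2281·0.00709 = 0 + j16.17 Ω
Step 3 — Parallel branch: R2 || L = 1/(1/R2 + 1/L) = 4.637 + j14.71 Ω.
Step 4 — Series with R1: Z_total = R1 + (R2 || L) = 166.6 + j14.71 Ω = 167.3∠5.0° Ω.
Step 5 — Source phasor: V = 48∠-82.9° V = 5.933 - j47.63 V.
Step 6 — Ohm's law: I = V / Z_total = (5.933 - j47.63) / (166.6 + j14.71) = 0.01029 - j0.2868 A.
Step 7 — Convert to polar: |I| = 0.2869 A, ∠I = -87.9°.

I = 0.2869∠-87.9° A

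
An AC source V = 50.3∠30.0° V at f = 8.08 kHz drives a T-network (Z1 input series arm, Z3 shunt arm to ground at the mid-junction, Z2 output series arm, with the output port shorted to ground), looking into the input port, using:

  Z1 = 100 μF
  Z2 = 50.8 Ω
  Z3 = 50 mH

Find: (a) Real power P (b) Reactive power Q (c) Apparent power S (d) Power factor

Step 1 — Angular frequency: ω = 2π·f = 2π·8080 = 5.077e+04 rad/s.
Step 2 — Component impedances:
  Z1: Z = 1/(jωC) = -j/(ω·C) = 0 - j0.197 Ω
  Z2: Z = R = 50.8 Ω
  Z3: Z = jωL = j·5.077e+04·0.05 = 0 + j2538 Ω
Step 3 — With the output port shorted to ground, the output series arm Z2 runs from the junction to ground; the shunt arm Z3 also runs from the junction to ground. They appear in parallel: Z3 || Z2 = 50.78 + j1.016 Ω.
Step 4 — Series with input arm Z1: Z_in = Z1 + (Z3 || Z2) = 50.78 + j0.8193 Ω = 50.79∠0.9° Ω.
Step 5 — Source phasor: V = 50.3∠30.0° V = 43.56 + j25.15 V.
Step 6 — Current: I = V / Z = 0.8656 + j0.4813 A = 0.9904∠29.1° A.
Step 7 — Complex power: S = V·I* = 49.81 + j0.8036 VA.
Step 8 — Real power: P = Re(S) = 49.81 W.
Step 9 — Reactive power: Q = Im(S) = 0.8036 VAR.
Step 10 — Apparent power: |S| = 49.82 VA.
Step 11 — Power factor: PF = P/|S| = 0.9999 (lagging).

(a) P = 49.81 W  (b) Q = 0.8036 VAR  (c) S = 49.82 VA  (d) PF = 0.9999 (lagging)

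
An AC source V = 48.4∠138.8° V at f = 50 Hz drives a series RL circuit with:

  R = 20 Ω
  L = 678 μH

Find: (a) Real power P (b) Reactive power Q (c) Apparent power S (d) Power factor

Step 1 — Angular frequency: ω = 2π·f = 2π·50 = 314.2 rad/s.
Step 2 — Component impedances:
  R: Z = R = 20 Ω
  L: Z = jωL = j·314.2·0.000678 = 0 + j0.213 Ω
Step 3 — Series combination: Z_total = R + L = 20 + j0.213 Ω = 20∠0.6° Ω.
Step 4 — Source phasor: V = 48.4∠138.8° V = -36.42 + j31.88 V.
Step 5 — Current: I = V / Z = -1.804 + j1.613 A = 2.42∠138.2° A.
Step 6 — Complex power: S = V·I* = 117.1 + j1.247 VA.
Step 7 — Real power: P = Re(S) = 117.1 W.
Step 8 — Reactive power: Q = Im(S) = 1.247 VAR.
Step 9 — Apparent power: |S| = 117.1 VA.
Step 10 — Power factor: PF = P/|S| = 0.9999 (lagging).

(a) P = 117.1 W  (b) Q = 1.247 VAR  (c) S = 117.1 VA  (d) PF = 0.9999 (lagging)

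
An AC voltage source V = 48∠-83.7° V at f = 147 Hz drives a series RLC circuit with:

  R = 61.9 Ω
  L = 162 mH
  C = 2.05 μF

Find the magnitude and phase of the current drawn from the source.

Step 1 — Angular frequency: ω = 2π·f = 2π·147 = 923.6 rad/s.
Step 2 — Component impedances:
  R: Z = R = 61.9 Ω
  L: Z = jωL = j·923.6·0.162 = 0 + j149.6 Ω
  C: Z = 1/(jωC) = -j/(ω·C) = 0 - j528.1 Ω
Step 3 — Series combination: Z_total = R + L + C = 61.9 - j378.5 Ω = 383.5∠-80.7° Ω.
Step 4 — Source phasor: V = 48∠-83.7° V = 5.267 - j47.71 V.
Step 5 — Ohm's law: I = V / Z_total = (5.267 - j47.71) / (61.9 - j378.5) = 0.125 - j0.006523 A.
Step 6 — Convert to polar: |I| = 0.1251 A, ∠I = -3.0°.

I = 0.1251∠-3.0° A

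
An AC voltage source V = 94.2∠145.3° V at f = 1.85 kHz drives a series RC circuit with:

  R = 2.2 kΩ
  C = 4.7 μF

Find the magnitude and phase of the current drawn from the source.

Step 1 — Angular frequency: ω = 2π·f = 2π·1850 = 1.162e+04 rad/s.
Step 2 — Component impedances:
  R: Z = R = 2200 Ω
  C: Z = 1/(jωC) = -j/(ω·C) = 0 - j18.3 Ω
Step 3 — Series combination: Z_total = R + C = 2200 - j18.3 Ω = 2200∠-0.5° Ω.
Step 4 — Source phasor: V = 94.2∠145.3° V = -77.45 + j53.63 V.
Step 5 — Ohm's law: I = V / Z_total = (-77.45 + j53.63) / (2200 - j18.3) = -0.0354 + j0.02408 A.
Step 6 — Convert to polar: |I| = 0.04282 A, ∠I = 145.8°.

I = 0.04282∠145.8° A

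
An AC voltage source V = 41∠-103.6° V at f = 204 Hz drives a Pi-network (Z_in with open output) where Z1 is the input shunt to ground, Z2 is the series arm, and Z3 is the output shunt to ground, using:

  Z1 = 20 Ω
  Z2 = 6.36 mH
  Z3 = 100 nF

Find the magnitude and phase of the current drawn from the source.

Step 1 — Angular frequency: ω = 2π·f = 2π·204 = 1282 rad/s.
Step 2 — Component impedances:
  Z1: Z = R = 20 Ω
  Z2: Z = jωL = j·1282·0.00636 = 0 + j8.152 Ω
  Z3: Z = 1/(jωC) = -j/(ω·C) = 0 - j7802 Ω
Step 3 — With open output, the series arm Z2 and the output shunt Z3 appear in series to ground: Z2 + Z3 = 0 - j7794 Ω.
Step 4 — Parallel with input shunt Z1: Z_in = Z1 || (Z2 + Z3) = 20 - j0.05132 Ω = 20∠-0.1° Ω.
Step 5 — Source phasor: V = 41∠-103.6° V = -9.641 - j39.85 V.
Step 6 — Ohm's law: I = V / Z_total = (-9.641 - j39.85) / (20 - j0.05132) = -0.4769 - j1.994 A.
Step 7 — Convert to polar: |I| = 2.05 A, ∠I = -103.5°.

I = 2.05∠-103.5° A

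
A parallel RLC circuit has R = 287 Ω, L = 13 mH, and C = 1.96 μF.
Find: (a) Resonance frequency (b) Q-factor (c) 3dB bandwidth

Step 1 — Resonance: ω₀ = 1/√(LC) = 1/√(0.013·1.96e-06) = 6265 rad/s.
Step 2 — f₀ = ω₀/(2π) = 997.1 Hz.
Step 3 — Parallel Q: Q = R/(ω₀L) = 287/(6265·0.013) = 3.524.
Step 4 — Bandwidth: Δω = ω₀/Q = 1778 rad/s; BW = Δω/(2π) = 282.9 Hz.

(a) f₀ = 997.1 Hz  (b) Q = 3.524  (c) BW = 282.9 Hz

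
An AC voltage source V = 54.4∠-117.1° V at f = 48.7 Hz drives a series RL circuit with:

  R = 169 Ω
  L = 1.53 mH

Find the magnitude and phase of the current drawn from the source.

Step 1 — Angular frequency: ω = 2π·f = 2π·48.7 = 306 rad/s.
Step 2 — Component impedances:
  R: Z = R = 169 Ω
  L: Z = jωL = j·306·0.00153 = 0 + j0.4682 Ω
Step 3 — Series combination: Z_total = R + L = 169 + j0.4682 Ω = 169∠0.2° Ω.
Step 4 — Source phasor: V = 54.4∠-117.1° V = -24.78 - j48.43 V.
Step 5 — Ohm's law: I = V / Z_total = (-24.78 - j48.43) / (169 + j0.4682) = -0.1474 - j0.2861 A.
Step 6 — Convert to polar: |I| = 0.3219 A, ∠I = -117.3°.

I = 0.3219∠-117.3° A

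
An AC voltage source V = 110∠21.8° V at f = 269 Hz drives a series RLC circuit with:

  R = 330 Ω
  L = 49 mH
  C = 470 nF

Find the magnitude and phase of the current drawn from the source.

Step 1 — Angular frequency: ω = 2π·f = 2π·269 = 1690 rad/s.
Step 2 — Component impedances:
  R: Z = R = 330 Ω
  L: Z = jωL = j·1690·0.049 = 0 + j82.82 Ω
  C: Z = 1/(jωC) = -j/(ω·C) = 0 - j1259 Ω
Step 3 — Series combination: Z_total = R + L + C = 330 - j1176 Ω = 1221∠-74.3° Ω.
Step 4 — Source phasor: V = 110∠21.8° V = 102.1 + j40.85 V.
Step 5 — Ohm's law: I = V / Z_total = (102.1 + j40.85) / (330 - j1176) = -0.00961 + j0.08954 A.
Step 6 — Convert to polar: |I| = 0.09006 A, ∠I = 96.1°.

I = 0.09006∠96.1° A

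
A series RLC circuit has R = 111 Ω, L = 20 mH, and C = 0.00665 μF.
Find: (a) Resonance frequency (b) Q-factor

Step 1 — Resonance condition Im(Z)=0 gives ω₀ = 1/√(LC).
Step 2 — ω₀ = 1/√(0.02·6.65e-09) = 8.671e+04 rad/s.
Step 3 — f₀ = ω₀/(2π) = 1.38e+04 Hz.
Step 4 — Series Q: Q = ω₀L/R = 8.671e+04·0.02/111 = 15.62.

(a) f₀ = 1.38e+04 Hz  (b) Q = 15.62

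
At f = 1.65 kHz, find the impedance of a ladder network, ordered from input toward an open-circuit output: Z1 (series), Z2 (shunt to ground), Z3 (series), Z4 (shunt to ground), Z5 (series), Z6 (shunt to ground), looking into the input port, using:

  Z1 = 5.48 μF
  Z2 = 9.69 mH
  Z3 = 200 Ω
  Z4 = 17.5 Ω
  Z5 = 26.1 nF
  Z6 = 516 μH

Step 1 — Angular frequency: ω = 2π·f = 2π·1650 = 1.037e+04 rad/s.
Step 2 — Component impedances:
  Z1: Z = 1/(jωC) = -j/(ω·C) = 0 - j17.6 Ω
  Z2: Z = jωL = j·1.037e+04·0.00969 = 0 + j100.5 Ω
  Z3: Z = R = 200 Ω
  Z4: Z = R = 17.5 Ω
  Z5: Z = 1/(jωC) = -j/(ω·C) = 0 - j3696 Ω
  Z6: Z = jωL = j·1.037e+04·0.000516 = 0 + j5.35 Ω
Step 3 — Ladder network (open output): work backward from the far end, alternating series and parallel combinations. Z_in = 38.25 + j65.2 Ω = 75.6∠59.6° Ω.

Z = 38.25 + j65.2 Ω = 75.6∠59.6° Ω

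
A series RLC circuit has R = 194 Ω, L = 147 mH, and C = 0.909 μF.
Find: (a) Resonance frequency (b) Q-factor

Step 1 — Resonance condition Im(Z)=0 gives ω₀ = 1/√(LC).
Step 2 — ω₀ = 1/√(0.147·9.09e-07) = 2736 rad/s.
Step 3 — f₀ = ω₀/(2π) = 435.4 Hz.
Step 4 — Series Q: Q = ω₀L/R = 2736·0.147/194 = 2.073.

(a) f₀ = 435.4 Hz  (b) Q = 2.073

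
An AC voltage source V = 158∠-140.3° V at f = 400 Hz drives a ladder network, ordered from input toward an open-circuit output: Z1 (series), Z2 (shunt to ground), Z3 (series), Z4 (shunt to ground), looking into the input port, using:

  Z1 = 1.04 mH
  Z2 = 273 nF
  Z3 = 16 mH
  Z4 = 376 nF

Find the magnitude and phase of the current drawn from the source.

Step 1 — Angular frequency: ω = 2π·f = 2π·400 = 2513 rad/s.
Step 2 — Component impedances:
  Z1: Z = jωL = j·2513·0.00104 = 0 + j2.614 Ω
  Z2: Z = 1/(jωC) = -j/(ω·C) = 0 - j1457 Ω
  Z3: Z = jωL = j·2513·0.016 = 0 + j40.21 Ω
  Z4: Z = 1/(jωC) = -j/(ω·C) = 0 - j1058 Ω
Step 3 — Ladder network (open output): work backward from the far end, alternating series and parallel combinations. Z_in = 0 - j596.7 Ω = 596.7∠-90.0° Ω.
Step 4 — Source phasor: V = 158∠-140.3° V = -121.6 - j100.9 V.
Step 5 — Ohm's law: I = V / Z_total = (-121.6 - j100.9) / (0 - j596.7) = 0.1691 - j0.2037 A.
Step 6 — Convert to polar: |I| = 0.2648 A, ∠I = -50.3°.

I = 0.2648∠-50.3° A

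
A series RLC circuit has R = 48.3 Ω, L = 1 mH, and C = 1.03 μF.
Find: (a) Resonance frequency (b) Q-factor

Step 1 — Resonance condition Im(Z)=0 gives ω₀ = 1/√(LC).
Step 2 — ω₀ = 1/√(0.001·1.03e-06) = 3.116e+04 rad/s.
Step 3 — f₀ = ω₀/(2π) = 4959 Hz.
Step 4 — Series Q: Q = ω₀L/R = 3.116e+04·0.001/48.3 = 0.6451.

(a) f₀ = 4959 Hz  (b) Q = 0.6451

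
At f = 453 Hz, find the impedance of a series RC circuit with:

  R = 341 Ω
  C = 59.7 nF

Step 1 — Angular frequency: ω = 2π·f = 2π·453 = 2846 rad/s.
Step 2 — Component impedances:
  R: Z = R = 341 Ω
  C: Z = 1/(jωC) = -j/(ω·C) = 0 - j5885 Ω
Step 3 — Series combination: Z_total = R + C = 341 - j5885 Ω = 5895∠-86.7° Ω.

Z = 341 - j5885 Ω = 5895∠-86.7° Ω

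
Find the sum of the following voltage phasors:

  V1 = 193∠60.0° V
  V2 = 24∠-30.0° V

Step 1 — Convert each phasor to rectangular form:
  V1 = 193·(cos(60.0°) + j·sin(60.0°)) = 96.5 + j167.1 V
  V2 = 24·(cos(-30.0°) + j·sin(-30.0°)) = 20.78 - j12 V
Step 2 — Sum components: V_total = 117.3 + j155.1 V.
Step 3 — Convert to polar: |V_total| = 194.5 V, ∠V_total = 52.9°.

V_total = 194.5∠52.9° V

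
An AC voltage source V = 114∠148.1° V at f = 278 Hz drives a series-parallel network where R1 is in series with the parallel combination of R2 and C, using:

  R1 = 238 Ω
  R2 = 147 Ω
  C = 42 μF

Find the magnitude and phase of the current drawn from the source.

Step 1 — Angular frequency: ω = 2π·f = 2π·278 = 1747 rad/s.
Step 2 — Component impedances:
  R1: Z = R = 238 Ω
  R2: Z = R = 147 Ω
  C: Z = 1/(jωC) = -j/(ω·C) = 0 - j13.63 Ω
Step 3 — Parallel branch: R2 || C = 1/(1/R2 + 1/C) = 1.253 - j13.51 Ω.
Step 4 — Series with R1: Z_total = R1 + (R2 || C) = 239.3 - j13.51 Ω = 239.6∠-3.2° Ω.
Step 5 — Source phasor: V = 114∠148.1° V = -96.78 + j60.24 V.
Step 6 — Ohm's law: I = V / Z_total = (-96.78 + j60.24) / (239.3 - j13.51) = -0.4174 + j0.2282 A.
Step 7 — Convert to polar: |I| = 0.4757 A, ∠I = 151.3°.

I = 0.4757∠151.3° A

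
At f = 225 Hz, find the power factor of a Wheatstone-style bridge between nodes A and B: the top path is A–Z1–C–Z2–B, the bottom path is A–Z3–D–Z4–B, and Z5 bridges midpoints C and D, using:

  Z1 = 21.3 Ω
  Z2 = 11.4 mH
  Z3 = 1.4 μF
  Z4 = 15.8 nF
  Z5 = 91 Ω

Step 1 — Angular frequency: ω = 2π·f = 2π·225 = 1414 rad/s.
Step 2 — Component impedances:
  Z1: Z = R = 21.3 Ω
  Z2: Z = jωL = j·1414·0.0114 = 0 + j16.12 Ω
  Z3: Z = 1/(jωC) = -j/(ω·C) = 0 - j505.3 Ω
  Z4: Z = 1/(jωC) = -j/(ω·C) = 0 - j4.477e+04 Ω
  Z5: Z = R = 91 Ω
Step 3 — Bridge requires nodal analysis (the Z5 bridge couples midpoints C and D, so the two paths cannot be reduced to a simple series/parallel combination). Setting node B to ground and injecting 1 A at node A, the 3-node admittance system at A, C, D solves to V_A = Z_AB = 21.11 + j15.27 Ω = 26.05∠35.9° Ω.
Step 4 — Power factor: PF = cos(φ) = Re(Z)/|Z| = 21.111/26.054 = 0.8103.
Step 5 — Type: Im(Z) = 15.27 ⇒ lagging (phase φ = 35.9°).

PF = 0.8103 (lagging, φ = 35.9°)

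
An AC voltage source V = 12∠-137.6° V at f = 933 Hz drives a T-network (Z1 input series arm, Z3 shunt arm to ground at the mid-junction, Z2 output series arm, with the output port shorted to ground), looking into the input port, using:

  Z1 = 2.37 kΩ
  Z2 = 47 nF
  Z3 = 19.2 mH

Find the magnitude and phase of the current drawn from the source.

Step 1 — Angular frequency: ω = 2π·f = 2π·933 = 5862 rad/s.
Step 2 — Component impedances:
  Z1: Z = R = 2370 Ω
  Z2: Z = 1/(jωC) = -j/(ω·C) = 0 - j3629 Ω
  Z3: Z = jωL = j·5862·0.0192 = 0 + j112.6 Ω
Step 3 — With the output port shorted to ground, the output series arm Z2 runs from the junction to ground; the shunt arm Z3 also runs from the junction to ground. They appear in parallel: Z3 || Z2 = 0 + j116.2 Ω.
Step 4 — Series with input arm Z1: Z_in = Z1 + (Z3 || Z2) = 2370 + j116.2 Ω = 2373∠2.8° Ω.
Step 5 — Source phasor: V = 12∠-137.6° V = -8.861 - j8.092 V.
Step 6 — Ohm's law: I = V / Z_total = (-8.861 - j8.092) / (2370 + j116.2) = -0.003897 - j0.003223 A.
Step 7 — Convert to polar: |I| = 0.005057 A, ∠I = -140.4°.

I = 0.005057∠-140.4° A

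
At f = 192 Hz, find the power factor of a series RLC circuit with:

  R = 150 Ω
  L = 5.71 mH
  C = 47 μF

Step 1 — Angular frequency: ω = 2π·f = 2π·192 = 1206 rad/s.
Step 2 — Component impedances:
  R: Z = R = 150 Ω
  L: Z = jωL = j·1206·0.00571 = 0 + j6.888 Ω
  C: Z = 1/(jωC) = -j/(ω·C) = 0 - j17.64 Ω
Step 3 — Series combination: Z_total = R + L + C = 150 - j10.75 Ω = 150.4∠-4.1° Ω.
Step 4 — Power factor: PF = cos(φ) = Re(Z)/|Z| = 150/150.385 = 0.9974.
Step 5 — Type: Im(Z) = -10.75 ⇒ leading (phase φ = -4.1°).

PF = 0.9974 (leading, φ = -4.1°)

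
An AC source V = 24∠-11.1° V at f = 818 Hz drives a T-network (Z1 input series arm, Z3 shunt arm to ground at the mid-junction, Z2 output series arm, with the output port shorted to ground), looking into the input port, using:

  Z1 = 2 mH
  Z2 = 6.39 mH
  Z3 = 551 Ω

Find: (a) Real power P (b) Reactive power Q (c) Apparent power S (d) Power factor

Step 1 — Angular frequency: ω = 2π·f = 2π·818 = 5140 rad/s.
Step 2 — Component impedances:
  Z1: Z = jωL = j·5140·0.002 = 0 + j10.28 Ω
  Z2: Z = jωL = j·5140·0.00639 = 0 + j32.84 Ω
  Z3: Z = R = 551 Ω
Step 3 — With the output port shorted to ground, the output series arm Z2 runs from the junction to ground; the shunt arm Z3 also runs from the junction to ground. They appear in parallel: Z3 || Z2 = 1.951 + j32.73 Ω.
Step 4 — Series with input arm Z1: Z_in = Z1 + (Z3 || Z2) = 1.951 + j43.01 Ω = 43.05∠87.4° Ω.
Step 5 — Source phasor: V = 24∠-11.1° V = 23.55 - j4.621 V.
Step 6 — Current: I = V / Z = -0.08243 - j0.5514 A = 0.5575∠-98.5° A.
Step 7 — Complex power: S = V·I* = 0.6063 + j13.37 VA.
Step 8 — Real power: P = Re(S) = 0.6063 W.
Step 9 — Reactive power: Q = Im(S) = 13.37 VAR.
Step 10 — Apparent power: |S| = 13.38 VA.
Step 11 — Power factor: PF = P/|S| = 0.04531 (lagging).

(a) P = 0.6063 W  (b) Q = 13.37 VAR  (c) S = 13.38 VA  (d) PF = 0.04531 (lagging)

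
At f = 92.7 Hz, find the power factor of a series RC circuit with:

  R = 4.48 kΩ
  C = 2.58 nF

Step 1 — Angular frequency: ω = 2π·f = 2π·92.7 = 582.5 rad/s.
Step 2 — Component impedances:
  R: Z = R = 4480 Ω
  C: Z = 1/(jωC) = -j/(ω·C) = 0 - j6.655e+05 Ω
Step 3 — Series combination: Z_total = R + C = 4480 - j6.655e+05 Ω = 6.655e+05∠-89.6° Ω.
Step 4 — Power factor: PF = cos(φ) = Re(Z)/|Z| = 4480/6.655e+05 = 0.006732.
Step 5 — Type: Im(Z) = -6.655e+05 ⇒ leading (phase φ = -89.6°).

PF = 0.006732 (leading, φ = -89.6°)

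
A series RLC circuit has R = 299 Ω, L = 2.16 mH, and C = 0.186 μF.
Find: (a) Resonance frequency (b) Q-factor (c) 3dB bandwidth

Step 1 — Resonance: ω₀ = 1/√(LC) = 1/√(0.00216·1.86e-07) = 4.989e+04 rad/s.
Step 2 — f₀ = ω₀/(2π) = 7940 Hz.
Step 3 — Series Q: Q = ω₀L/R = 4.989e+04·0.00216/299 = 0.3604.
Step 4 — Bandwidth: Δω = ω₀/Q = 1.384e+05 rad/s; BW = Δω/(2π) = 2.203e+04 Hz.

(a) f₀ = 7940 Hz  (b) Q = 0.3604  (c) BW = 2.203e+04 Hz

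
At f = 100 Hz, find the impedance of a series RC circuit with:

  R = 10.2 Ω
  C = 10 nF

Step 1 — Angular frequency: ω = 2π·f = 2π·100 = 628.3 rad/s.
Step 2 — Component impedances:
  R: Z = R = 10.2 Ω
  C: Z = 1/(jωC) = -j/(ω·C) = 0 - j1.592e+05 Ω
Step 3 — Series combination: Z_total = R + C = 10.2 - j1.592e+05 Ω = 1.592e+05∠-90.0° Ω.

Z = 10.2 - j1.592e+05 Ω = 1.592e+05∠-90.0° Ω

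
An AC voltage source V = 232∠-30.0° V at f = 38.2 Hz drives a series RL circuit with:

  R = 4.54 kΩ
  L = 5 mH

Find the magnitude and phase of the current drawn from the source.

Step 1 — Angular frequency: ω = 2π·f = 2π·38.2 = 240 rad/s.
Step 2 — Component impedances:
  R: Z = R = 4540 Ω
  L: Z = jωL = j·240·0.005 = 0 + j1.2 Ω
Step 3 — Series combination: Z_total = R + L = 4540 + j1.2 Ω = 4540∠0.0° Ω.
Step 4 — Source phasor: V = 232∠-30.0° V = 200.9 - j116 V.
Step 5 — Ohm's law: I = V / Z_total = (200.9 - j116) / (4540 + j1.2) = 0.04425 - j0.02556 A.
Step 6 — Convert to polar: |I| = 0.0511 A, ∠I = -30.0°.

I = 0.0511∠-30.0° A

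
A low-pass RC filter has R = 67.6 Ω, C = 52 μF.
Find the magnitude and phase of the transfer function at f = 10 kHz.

Step 1 — Angular frequency: ω = 2π·1e+04 = 6.283e+04 rad/s.
Step 2 — Transfer function: H(jω) = 1/(1 + jωRC).
Step 3 — Denominator: 1 + jωRC = 1 + j·6.283e+04·67.6·5.2e-05 = 1 + j220.9.
Step 4 — H = 2.05e-05 - j0.004528.
Step 5 — Magnitude: |H| = 0.004528 (-46.9 dB); phase: φ = -89.7°.

|H| = 0.004528 (-46.9 dB), φ = -89.7°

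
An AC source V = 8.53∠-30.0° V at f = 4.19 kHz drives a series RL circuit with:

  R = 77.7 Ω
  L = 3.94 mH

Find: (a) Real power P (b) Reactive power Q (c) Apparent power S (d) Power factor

Step 1 — Angular frequency: ω = 2π·f = 2π·4190 = 2.633e+04 rad/s.
Step 2 — Component impedances:
  R: Z = R = 77.7 Ω
  L: Z = jωL = j·2.633e+04·0.00394 = 0 + j103.7 Ω
Step 3 — Series combination: Z_total = R + L = 77.7 + j103.7 Ω = 129.6∠53.2° Ω.
Step 4 — Source phasor: V = 8.53∠-30.0° V = 7.387 - j4.265 V.
Step 5 — Current: I = V / Z = 0.007834 - j0.06535 A = 0.06582∠-83.2° A.
Step 6 — Complex power: S = V·I* = 0.3366 + j0.4493 VA.
Step 7 — Real power: P = Re(S) = 0.3366 W.
Step 8 — Reactive power: Q = Im(S) = 0.4493 VAR.
Step 9 — Apparent power: |S| = 0.5614 VA.
Step 10 — Power factor: PF = P/|S| = 0.5995 (lagging).

(a) P = 0.3366 W  (b) Q = 0.4493 VAR  (c) S = 0.5614 VA  (d) PF = 0.5995 (lagging)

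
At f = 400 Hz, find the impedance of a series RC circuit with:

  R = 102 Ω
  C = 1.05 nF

Step 1 — Angular frequency: ω = 2π·f = 2π·400 = 2513 rad/s.
Step 2 — Component impedances:
  R: Z = R = 102 Ω
  C: Z = 1/(jωC) = -j/(ω·C) = 0 - j3.789e+05 Ω
Step 3 — Series combination: Z_total = R + C = 102 - j3.789e+05 Ω = 3.789e+05∠-90.0° Ω.

Z = 102 - j3.789e+05 Ω = 3.789e+05∠-90.0° Ω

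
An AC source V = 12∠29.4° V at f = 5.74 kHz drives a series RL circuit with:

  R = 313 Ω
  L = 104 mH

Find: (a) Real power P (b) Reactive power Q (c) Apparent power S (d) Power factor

Step 1 — Angular frequency: ω = 2π·f = 2π·5740 = 3.607e+04 rad/s.
Step 2 — Component impedances:
  R: Z = R = 313 Ω
  L: Z = jωL = j·3.607e+04·0.104 = 0 + j3751 Ω
Step 3 — Series combination: Z_total = R + L = 313 + j3751 Ω = 3764∠85.2° Ω.
Step 4 — Source phasor: V = 12∠29.4° V = 10.45 + j5.891 V.
Step 5 — Current: I = V / Z = 0.001791 - j0.002638 A = 0.003188∠-55.8° A.
Step 6 — Complex power: S = V·I* = 0.003182 + j0.03813 VA.
Step 7 — Real power: P = Re(S) = 0.003182 W.
Step 8 — Reactive power: Q = Im(S) = 0.03813 VAR.
Step 9 — Apparent power: |S| = 0.03826 VA.
Step 10 — Power factor: PF = P/|S| = 0.08316 (lagging).

(a) P = 0.003182 W  (b) Q = 0.03813 VAR  (c) S = 0.03826 VA  (d) PF = 0.08316 (lagging)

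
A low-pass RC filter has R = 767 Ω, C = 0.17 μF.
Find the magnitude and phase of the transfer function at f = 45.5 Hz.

Step 1 — Angular frequency: ω = 2π·45.5 = 285.9 rad/s.
Step 2 — Transfer function: H(jω) = 1/(1 + jωRC).
Step 3 — Denominator: 1 + jωRC = 1 + j·285.9·767·1.7e-07 = 1 + j0.03728.
Step 4 — H = 0.9986 - j0.03722.
Step 5 — Magnitude: |H| = 0.9993 (-0.0 dB); phase: φ = -2.1°.

|H| = 0.9993 (-0.0 dB), φ = -2.1°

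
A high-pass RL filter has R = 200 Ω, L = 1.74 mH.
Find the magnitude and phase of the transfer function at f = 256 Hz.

Step 1 — Angular frequency: ω = 2π·256 = 1608 rad/s.
Step 2 — Transfer function: H(jω) = jωL/(R + jωL).
Step 3 — Numerator jωL = j·2.799; denominator R + jωL = 200 + j2.799.
Step 4 — H = 0.0001958 + j0.01399.
Step 5 — Magnitude: |H| = 0.01399 (-37.1 dB); phase: φ = 89.2°.

|H| = 0.01399 (-37.1 dB), φ = 89.2°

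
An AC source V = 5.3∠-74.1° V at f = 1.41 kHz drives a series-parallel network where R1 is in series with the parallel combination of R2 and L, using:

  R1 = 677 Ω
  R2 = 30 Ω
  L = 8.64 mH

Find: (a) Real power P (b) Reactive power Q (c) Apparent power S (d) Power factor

Step 1 — Angular frequency: ω = 2π·f = 2π·1410 = 8859 rad/s.
Step 2 — Component impedances:
  R1: Z = R = 677 Ω
  R2: Z = R = 30 Ω
  L: Z = jωL = j·8859·0.00864 = 0 + j76.54 Ω
Step 3 — Parallel branch: R2 || L = 1/(1/R2 + 1/L) = 26.01 + j10.19 Ω.
Step 4 — Series with R1: Z_total = R1 + (R2 || L) = 703 + j10.19 Ω = 703.1∠0.8° Ω.
Step 5 — Source phasor: V = 5.3∠-74.1° V = 1.452 - j5.097 V.
Step 6 — Current: I = V / Z = 0.00196 - j0.007279 A = 0.007538∠-74.9° A.
Step 7 — Complex power: S = V·I* = 0.03995 + j0.0005792 VA.
Step 8 — Real power: P = Re(S) = 0.03995 W.
Step 9 — Reactive power: Q = Im(S) = 0.0005792 VAR.
Step 10 — Apparent power: |S| = 0.03995 VA.
Step 11 — Power factor: PF = P/|S| = 0.9999 (lagging).

(a) P = 0.03995 W  (b) Q = 0.0005792 VAR  (c) S = 0.03995 VA  (d) PF = 0.9999 (lagging)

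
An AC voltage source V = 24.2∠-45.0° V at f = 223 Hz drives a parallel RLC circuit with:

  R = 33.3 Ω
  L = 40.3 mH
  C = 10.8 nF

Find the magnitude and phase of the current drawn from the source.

Step 1 — Angular frequency: ω = 2π·f = 2π·223 = 1401 rad/s.
Step 2 — Component impedances:
  R: Z = R = 33.3 Ω
  L: Z = jωL = j·1401·0.0403 = 0 + j56.47 Ω
  C: Z = 1/(jωC) = -j/(ω·C) = 0 - j6.608e+04 Ω
Step 3 — Parallel combination: 1/Z_total = 1/R + 1/L + 1/C; Z_total = 24.72 + j14.56 Ω = 28.69∠30.5° Ω.
Step 4 — Source phasor: V = 24.2∠-45.0° V = 17.11 - j17.11 V.
Step 5 — Ohm's law: I = V / Z_total = (17.11 - j17.11) / (24.72 + j14.56) = 0.2111 - j0.8167 A.
Step 6 — Convert to polar: |I| = 0.8435 A, ∠I = -75.5°.

I = 0.8435∠-75.5° A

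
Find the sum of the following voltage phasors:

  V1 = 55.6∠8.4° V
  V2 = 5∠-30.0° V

Step 1 — Convert each phasor to rectangular form:
  V1 = 55.6·(cos(8.4°) + j·sin(8.4°)) = 55 + j8.122 V
  V2 = 5·(cos(-30.0°) + j·sin(-30.0°)) = 4.33 - j2.5 V
Step 2 — Sum components: V_total = 59.33 + j5.622 V.
Step 3 — Convert to polar: |V_total| = 59.6 V, ∠V_total = 5.4°.

V_total = 59.6∠5.4° V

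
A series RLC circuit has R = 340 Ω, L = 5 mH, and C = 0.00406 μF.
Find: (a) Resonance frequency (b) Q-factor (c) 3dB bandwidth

Step 1 — Resonance: ω₀ = 1/√(LC) = 1/√(0.005·4.06e-09) = 2.219e+05 rad/s.
Step 2 — f₀ = ω₀/(2π) = 3.532e+04 Hz.
Step 3 — Series Q: Q = ω₀L/R = 2.219e+05·0.005/340 = 3.264.
Step 4 — Bandwidth: Δω = ω₀/Q = 6.8e+04 rad/s; BW = Δω/(2π) = 1.082e+04 Hz.

(a) f₀ = 3.532e+04 Hz  (b) Q = 3.264  (c) BW = 1.082e+04 Hz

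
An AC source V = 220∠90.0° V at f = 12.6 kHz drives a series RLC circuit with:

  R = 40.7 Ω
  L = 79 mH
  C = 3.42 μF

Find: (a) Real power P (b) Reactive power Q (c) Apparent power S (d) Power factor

Step 1 — Angular frequency: ω = 2π·f = 2π·1.26e+04 = 7.917e+04 rad/s.
Step 2 — Component impedances:
  R: Z = R = 40.7 Ω
  L: Z = jωL = j·7.917e+04·0.079 = 0 + j6254 Ω
  C: Z = 1/(jωC) = -j/(ω·C) = 0 - j3.693 Ω
Step 3 — Series combination: Z_total = R + L + C = 40.7 + j6251 Ω = 6251∠89.6° Ω.
Step 4 — Source phasor: V = 220∠90.0° V = 0 + j220 V.
Step 5 — Current: I = V / Z = 0.0352 + j0.0002292 A = 0.0352∠0.4° A.
Step 6 — Complex power: S = V·I* = 0.05042 + j7.743 VA.
Step 7 — Real power: P = Re(S) = 0.05042 W.
Step 8 — Reactive power: Q = Im(S) = 7.743 VAR.
Step 9 — Apparent power: |S| = 7.743 VA.
Step 10 — Power factor: PF = P/|S| = 0.006511 (lagging).

(a) P = 0.05042 W  (b) Q = 7.743 VAR  (c) S = 7.743 VA  (d) PF = 0.006511 (lagging)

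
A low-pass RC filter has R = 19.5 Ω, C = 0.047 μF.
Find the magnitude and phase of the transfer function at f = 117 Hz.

Step 1 — Angular frequency: ω = 2π·117 = 735.1 rad/s.
Step 2 — Transfer function: H(jω) = 1/(1 + jωRC).
Step 3 — Denominator: 1 + jωRC = 1 + j·735.1·19.5·4.7e-08 = 1 + j0.0006737.
Step 4 — H = 1 - j0.0006737.
Step 5 — Magnitude: |H| = 1 (-0.0 dB); phase: φ = -0.0°.

|H| = 1 (-0.0 dB), φ = -0.0°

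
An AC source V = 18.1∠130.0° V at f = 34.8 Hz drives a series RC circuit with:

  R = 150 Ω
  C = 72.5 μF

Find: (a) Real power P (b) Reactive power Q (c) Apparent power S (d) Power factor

Step 1 — Angular frequency: ω = 2π·f = 2π·34.8 = 218.7 rad/s.
Step 2 — Component impedances:
  R: Z = R = 150 Ω
  C: Z = 1/(jωC) = -j/(ω·C) = 0 - j63.08 Ω
Step 3 — Series combination: Z_total = R + C = 150 - j63.08 Ω = 162.7∠-22.8° Ω.
Step 4 — Source phasor: V = 18.1∠130.0° V = -11.63 + j13.87 V.
Step 5 — Current: I = V / Z = -0.09894 + j0.05083 A = 0.1112∠152.8° A.
Step 6 — Complex power: S = V·I* = 1.856 - j0.7805 VA.
Step 7 — Real power: P = Re(S) = 1.856 W.
Step 8 — Reactive power: Q = Im(S) = -0.7805 VAR.
Step 9 — Apparent power: |S| = 2.013 VA.
Step 10 — Power factor: PF = P/|S| = 0.9218 (leading).

(a) P = 1.856 W  (b) Q = -0.7805 VAR  (c) S = 2.013 VA  (d) PF = 0.9218 (leading)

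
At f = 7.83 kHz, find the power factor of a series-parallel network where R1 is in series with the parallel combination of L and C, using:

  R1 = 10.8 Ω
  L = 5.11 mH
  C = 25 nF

Step 1 — Angular frequency: ω = 2π·f = 2π·7830 = 4.92e+04 rad/s.
Step 2 — Component impedances:
  R1: Z = R = 10.8 Ω
  L: Z = jωL = j·4.92e+04·0.00511 = 0 + j251.4 Ω
  C: Z = 1/(jωC) = -j/(ω·C) = 0 - j813.1 Ω
Step 3 — Parallel branch: L || C = 1/(1/L + 1/C) = 0 + j363.9 Ω.
Step 4 — Series with R1: Z_total = R1 + (L || C) = 10.8 + j363.9 Ω = 364.1∠88.3° Ω.
Step 5 — Power factor: PF = cos(φ) = Re(Z)/|Z| = 10.8/364.1 = 0.02966.
Step 6 — Type: Im(Z) = 363.9 ⇒ lagging (phase φ = 88.3°).

PF = 0.02966 (lagging, φ = 88.3°)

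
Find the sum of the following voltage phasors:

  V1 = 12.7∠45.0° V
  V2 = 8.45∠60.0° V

Step 1 — Convert each phasor to rectangular form:
  V1 = 12.7·(cos(45.0°) + j·sin(45.0°)) = 8.98 + j8.98 V
  V2 = 8.45·(cos(60.0°) + j·sin(60.0°)) = 4.225 + j7.318 V
Step 2 — Sum components: V_total = 13.21 + j16.3 V.
Step 3 — Convert to polar: |V_total| = 20.98 V, ∠V_total = 51.0°.

V_total = 20.98∠51.0° V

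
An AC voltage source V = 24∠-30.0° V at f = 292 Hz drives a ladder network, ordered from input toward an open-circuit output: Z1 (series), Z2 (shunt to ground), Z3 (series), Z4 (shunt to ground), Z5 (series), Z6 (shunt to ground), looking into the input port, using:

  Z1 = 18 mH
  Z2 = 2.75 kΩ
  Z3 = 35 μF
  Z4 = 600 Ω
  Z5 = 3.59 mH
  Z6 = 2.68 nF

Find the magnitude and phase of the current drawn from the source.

Step 1 — Angular frequency: ω = 2π·f = 2π·292 = 1835 rad/s.
Step 2 — Component impedances:
  Z1: Z = jωL = j·1835·0.018 = 0 + j33.02 Ω
  Z2: Z = R = 2750 Ω
  Z3: Z = 1/(jωC) = -j/(ω·C) = 0 - j15.57 Ω
  Z4: Z = R = 600 Ω
  Z5: Z = jωL = j·1835·0.00359 = 0 + j6.587 Ω
  Z6: Z = 1/(jωC) = -j/(ω·C) = 0 - j2.034e+05 Ω
Step 3 — Ladder network (open output): work backward from the far end, alternating series and parallel combinations. Z_in = 492.6 + j21.34 Ω = 493.1∠2.5° Ω.
Step 4 — Source phasor: V = 24∠-30.0° V = 20.78 - j12 V.
Step 5 — Ohm's law: I = V / Z_total = (20.78 - j12) / (492.6 + j21.34) = 0.04106 - j0.02614 A.
Step 6 — Convert to polar: |I| = 0.04868 A, ∠I = -32.5°.

I = 0.04868∠-32.5° A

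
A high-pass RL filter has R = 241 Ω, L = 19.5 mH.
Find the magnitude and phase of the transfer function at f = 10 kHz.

Step 1 — Angular frequency: ω = 2π·1e+04 = 6.283e+04 rad/s.
Step 2 — Transfer function: H(jω) = jωL/(R + jωL).
Step 3 — Numerator jωL = j·1225; denominator R + jωL = 241 + j1225.
Step 4 — H = 0.9628 + j0.1894.
Step 5 — Magnitude: |H| = 0.9812 (-0.2 dB); phase: φ = 11.1°.

|H| = 0.9812 (-0.2 dB), φ = 11.1°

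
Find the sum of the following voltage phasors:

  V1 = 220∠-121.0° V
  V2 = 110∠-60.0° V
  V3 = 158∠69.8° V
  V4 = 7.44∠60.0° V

Step 1 — Convert each phasor to rectangular form:
  V1 = 220·(cos(-121.0°) + j·sin(-121.0°)) = -113.3 - j188.6 V
  V2 = 110·(cos(-60.0°) + j·sin(-60.0°)) = 55 - j95.26 V
  V3 = 158·(cos(69.8°) + j·sin(69.8°)) = 54.56 + j148.3 V
  V4 = 7.44·(cos(60.0°) + j·sin(60.0°)) = 3.72 + j6.443 V
Step 2 — Sum components: V_total = -0.03126 - j129.1 V.
Step 3 — Convert to polar: |V_total| = 129.1 V, ∠V_total = -90.0°.

V_total = 129.1∠-90.0° V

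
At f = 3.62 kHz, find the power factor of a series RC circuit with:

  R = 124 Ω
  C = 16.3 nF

Step 1 — Angular frequency: ω = 2π·f = 2π·3620 = 2.275e+04 rad/s.
Step 2 — Component impedances:
  R: Z = R = 124 Ω
  C: Z = 1/(jωC) = -j/(ω·C) = 0 - j2697 Ω
Step 3 — Series combination: Z_total = R + C = 124 - j2697 Ω = 2700∠-87.4° Ω.
Step 4 — Power factor: PF = cos(φ) = Re(Z)/|Z| = 124/2700.1 = 0.04592.
Step 5 — Type: Im(Z) = -2697 ⇒ leading (phase φ = -87.4°).

PF = 0.04592 (leading, φ = -87.4°)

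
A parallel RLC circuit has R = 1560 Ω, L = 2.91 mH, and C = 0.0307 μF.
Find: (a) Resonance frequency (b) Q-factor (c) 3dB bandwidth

Step 1 — Resonance: ω₀ = 1/√(LC) = 1/√(0.00291·3.07e-08) = 1.058e+05 rad/s.
Step 2 — f₀ = ω₀/(2π) = 1.684e+04 Hz.
Step 3 — Parallel Q: Q = R/(ω₀L) = 1560/(1.058e+05·0.00291) = 5.067.
Step 4 — Bandwidth: Δω = ω₀/Q = 2.088e+04 rad/s; BW = Δω/(2π) = 3323 Hz.

(a) f₀ = 1.684e+04 Hz  (b) Q = 5.067  (c) BW = 3323 Hz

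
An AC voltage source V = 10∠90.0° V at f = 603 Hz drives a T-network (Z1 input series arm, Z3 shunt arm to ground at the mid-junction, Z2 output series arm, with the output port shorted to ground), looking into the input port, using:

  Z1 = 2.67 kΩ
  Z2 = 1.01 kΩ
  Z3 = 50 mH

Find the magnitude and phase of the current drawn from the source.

Step 1 — Angular frequency: ω = 2π·f = 2π·603 = 3789 rad/s.
Step 2 — Component impedances:
  Z1: Z = R = 2670 Ω
  Z2: Z = R = 1010 Ω
  Z3: Z = jωL = j·3789·0.05 = 0 + j189.4 Ω
Step 3 — With the output port shorted to ground, the output series arm Z2 runs from the junction to ground; the shunt arm Z3 also runs from the junction to ground. They appear in parallel: Z3 || Z2 = 34.32 + j183 Ω.
Step 4 — Series with input arm Z1: Z_in = Z1 + (Z3 || Z2) = 2704 + j183 Ω = 2711∠3.9° Ω.
Step 5 — Source phasor: V = 10∠90.0° V = 0 + j10 V.
Step 6 — Ohm's law: I = V / Z_total = (0 + j10) / (2704 + j183) = 0.0002491 + j0.003681 A.
Step 7 — Convert to polar: |I| = 0.003689 A, ∠I = 86.1°.

I = 0.003689∠86.1° A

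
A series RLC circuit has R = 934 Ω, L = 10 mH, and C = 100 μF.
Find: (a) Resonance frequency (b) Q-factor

Step 1 — Resonance condition Im(Z)=0 gives ω₀ = 1/√(LC).
Step 2 — ω₀ = 1/√(0.01·0.0001) = 1000 rad/s.
Step 3 — f₀ = ω₀/(2π) = 159.2 Hz.
Step 4 — Series Q: Q = ω₀L/R = 1000·0.01/934 = 0.01071.

(a) f₀ = 159.2 Hz  (b) Q = 0.01071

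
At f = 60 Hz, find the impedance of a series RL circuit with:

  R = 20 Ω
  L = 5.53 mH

Step 1 — Angular frequency: ω = 2π·f = 2π·60 = 377 rad/s.
Step 2 — Component impedances:
  R: Z = R = 20 Ω
  L: Z = jωL = j·377·0.00553 = 0 + j2.085 Ω
Step 3 — Series combination: Z_total = R + L = 20 + j2.085 Ω = 20.11∠6.0° Ω.

Z = 20 + j2.085 Ω = 20.11∠6.0° Ω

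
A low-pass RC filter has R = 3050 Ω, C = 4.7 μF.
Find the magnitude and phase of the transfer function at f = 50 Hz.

Step 1 — Angular frequency: ω = 2π·50 = 314.2 rad/s.
Step 2 — Transfer function: H(jω) = 1/(1 + jωRC).
Step 3 — Denominator: 1 + jωRC = 1 + j·314.2·3050·4.7e-06 = 1 + j4.503.
Step 4 — H = 0.04699 - j0.2116.
Step 5 — Magnitude: |H| = 0.2168 (-13.3 dB); phase: φ = -77.5°.

|H| = 0.2168 (-13.3 dB), φ = -77.5°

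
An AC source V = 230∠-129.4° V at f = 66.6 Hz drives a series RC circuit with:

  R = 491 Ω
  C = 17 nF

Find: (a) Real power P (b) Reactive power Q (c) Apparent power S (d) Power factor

Step 1 — Angular frequency: ω = 2π·f = 2π·66.6 = 418.5 rad/s.
Step 2 — Component impedances:
  R: Z = R = 491 Ω
  C: Z = 1/(jωC) = -j/(ω·C) = 0 - j1.406e+05 Ω
Step 3 — Series combination: Z_total = R + C = 491 - j1.406e+05 Ω = 1.406e+05∠-89.8° Ω.
Step 4 — Source phasor: V = 230∠-129.4° V = -146 - j177.7 V.
Step 5 — Current: I = V / Z = 0.001261 - j0.001043 A = 0.001636∠-39.6° A.
Step 6 — Complex power: S = V·I* = 0.001314 - j0.3763 VA.
Step 7 — Real power: P = Re(S) = 0.001314 W.
Step 8 — Reactive power: Q = Im(S) = -0.3763 VAR.
Step 9 — Apparent power: |S| = 0.3763 VA.
Step 10 — Power factor: PF = P/|S| = 0.003493 (leading).

(a) P = 0.001314 W  (b) Q = -0.3763 VAR  (c) S = 0.3763 VA  (d) PF = 0.003493 (leading)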